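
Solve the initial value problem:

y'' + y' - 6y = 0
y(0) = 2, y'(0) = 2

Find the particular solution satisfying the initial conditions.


Characteristic roots of r² + r - 6 = 0 are 2, -3.
General solution y = c₁ e^(2x) + c₂ e^(-3x).
Apply y(0) = 2: c₁ + c₂ = 2. Apply y'(0) = 2: 2 c₁ - 3 c₂ = 2.
Solve: c₁ = 8/5, c₂ = 2/5.
Particular solution: y = (8/5)e^(2x) + (2/5)e^(-3x).


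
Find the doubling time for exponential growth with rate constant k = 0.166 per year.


Exponential growth: P(t) = P₀ e^(0.166t). Set P(t)/P₀ = 2: e^(0.166t) = 2.
Solve: t = ln(2)/0.166 ≈ 4.18 years.


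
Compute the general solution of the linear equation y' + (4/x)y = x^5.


P(x) = 4/x ⇒ μ = x^4.
(x^4 y)' = x^4·x^5 = x^9.
Integrate: x^4 y = x^10/(10) + C.
Solve for y: y = (1/10)x^6 + C/x^4.


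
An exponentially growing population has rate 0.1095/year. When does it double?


Exponential growth: P(t) = P₀ e^(0.1095t). Set P(t)/P₀ = 2: e^(0.1095t) = 2.
Solve: t = ln(2)/0.1095 ≈ 6.33 years.


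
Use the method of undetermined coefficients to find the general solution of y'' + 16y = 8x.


Homogeneous: r² + 16 = 0 ⇒ r = ±4i, y_h = C₁cos(4x) + C₂sin(4x).
Polynomial forcing; try y_p = Ax + B. Then y_p'' + 16 y_p = 16(Ax + B) = 8x, so B = 0 and A = 1/2.
General solution: y = C₁cos(4x) + C₂sin(4x) + (1/2)x.


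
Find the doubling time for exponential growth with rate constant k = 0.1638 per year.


Exponential growth: P(t) = P₀ e^(0.1638t). Set P(t)/P₀ = 2: e^(0.1638t) = 2.
Solve: t = ln(2)/0.1638 ≈ 4.23 years.


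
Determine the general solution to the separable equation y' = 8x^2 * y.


Separate variables: dy/y = 8x^2 dx.
Integrate: ln|y| = (8/3)x^3 + C₀.
Exponentiate: y = Ce^((8/3)x^3).


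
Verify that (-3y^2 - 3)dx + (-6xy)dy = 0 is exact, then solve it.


Check exactness: ∂M/∂y = -6y and ∂N/∂x = -6y; equal, so the equation is exact.
Integrate M with respect to x (treating y as constant): ∫M dx = -3xy^2 - 3x + h(y).
Differentiate w.r.t. y and set equal to N: all terms match, so h'(y) = 0 and h is a constant absorbed into C.
General solution: -3xy^2 - 3x = C.


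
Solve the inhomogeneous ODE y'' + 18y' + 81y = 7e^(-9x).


Characteristic polynomial (r + 9)² = 0; repeated root r = -9.
y_h = (C₁ + C₂x)e^(-9x). Forcing matches the repeated root (resonance), so try y_p = Ax² e^(-9x).
Substitute and solve for A: 2A = 7, so A = 7/2.
General solution: y = (C₁ + C₂x + (7/2)x²)e^(-9x).


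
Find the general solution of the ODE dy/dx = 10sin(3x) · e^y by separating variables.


Separate: e^(-y) dy = 10sin(3x) dx.
Integrate: -e^(-y) = -(10/3)cos(3x) + C₀.
Rearrange: e^(-y) = (10/3)cos(3x) + C.


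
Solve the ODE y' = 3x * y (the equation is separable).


Separate variables: dy/y = 3x dx.
Integrate: ln|y| = (3/2)x^2 + C₀.
Exponentiate: y = Ce^((3/2)x^2).


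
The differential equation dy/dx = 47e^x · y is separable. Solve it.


Separate variables: dy/y = 47e^x dx.
Integrate: ln|y| = 47e^x + C₀.
Exponentiate: y = Ce^(47e^x).


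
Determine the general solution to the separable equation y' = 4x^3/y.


Separate variables: y dy = 4x^3 dx.
Integrate both sides: y²/2 = x^4 + C₀.
Multiply by 2: y² = 2x^4 + C.


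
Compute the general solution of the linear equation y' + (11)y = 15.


P(x) = 11, Q(x) = 15; integrating factor μ = e^(11x).
(μ y)' = 15e^(11x) ⇒ μ y = (15/11)e^(11x) + C.
Divide by μ: y = 15/11 + Ce^(-11x).


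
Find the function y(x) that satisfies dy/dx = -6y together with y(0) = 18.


General solution of y' = -6y is y = Ce^(-6x).
Apply y(0) = 18: C = 18.
Particular solution: y = 18e^(-6x).


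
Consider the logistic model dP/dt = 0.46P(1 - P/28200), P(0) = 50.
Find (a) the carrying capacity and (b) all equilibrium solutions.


Logistic ODE dP/dt = 0.46P(1 - P/28200) has equilibria where dP/dt = 0, i.e. P = 0 or P = 28200.
The coefficient (1 - P/K) = 0 when P = K, identifying K = 28200 as the carrying capacity.
(a) K = 28200; (b) equilibria P = 0 and P = 28200.


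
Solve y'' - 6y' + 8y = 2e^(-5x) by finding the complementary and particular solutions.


Characteristic roots of r² - 6r + 8 = 0 are 2, 4.
y_h = C₁e^(2x) + C₂e^(4x).
Forcing exponent -5 is not a characteristic root; try y_p = Ae^(-5x).
Substitute: A·(25 + (-6)·-5 + (8)) = A·63 = 2, so A = 2/63.
General solution: y = C₁e^(2x) + C₂e^(4x) + (2/63)e^(-5x).


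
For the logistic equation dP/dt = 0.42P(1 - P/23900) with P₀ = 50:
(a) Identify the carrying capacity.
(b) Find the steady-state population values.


Logistic ODE dP/dt = 0.42P(1 - P/23900) has equilibria where dP/dt = 0, i.e. P = 0 or P = 23900.
The coefficient (1 - P/K) = 0 when P = K, identifying K = 23900 as the carrying capacity.
(a) K = 23900; (b) equilibria P = 0 and P = 23900.


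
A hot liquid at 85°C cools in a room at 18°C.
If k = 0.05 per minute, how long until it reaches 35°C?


From T(t) = T_a + (T₀ - T_a)e^(-kt), set T(t) = 35:
(35 - 18) / (85 - 18) = e^(-0.05t), so t = -ln(0.254)/0.05 ≈ 27.4 minutes.


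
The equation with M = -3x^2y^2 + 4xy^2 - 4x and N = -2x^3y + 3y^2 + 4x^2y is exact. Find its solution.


Check exactness: ∂M/∂y = -6x^2y + 8xy and ∂N/∂x = -6x^2y + 8xy; equal, so the equation is exact.
Integrate M with respect to x (treating y as constant): ∫M dx = -x^3y^2 + 2x^2y^2 - 2x^2 + h(y).
Differentiate w.r.t. y and set equal to N: the x-dependent terms already match, leaving h'(y) = 3y^2. Integrate: h(y) = y^3.
So F(x,y) = -x^3y^2 + y^3 + 2x^2y^2 - 2x^2.
General solution: -x^3y^2 + y^3 + 2x^2y^2 - 2x^2 = C.


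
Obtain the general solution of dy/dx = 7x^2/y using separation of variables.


Separate variables: y dy = 7x^2 dx.
Integrate both sides: y²/2 = (7/3)x^3 + C₀.
Multiply by 2: y² = (14/3)x^3 + C.


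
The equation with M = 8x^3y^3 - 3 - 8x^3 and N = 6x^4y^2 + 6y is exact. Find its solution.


Check exactness: ∂M/∂y = 24x^3y^2 and ∂N/∂x = 24x^3y^2; equal, so the equation is exact.
Integrate M with respect to x (treating y as constant): ∫M dx = 2x^4y^3 - 3x - 2x^4 + h(y).
Differentiate w.r.t. y and set equal to N: the x-dependent terms already match, leaving h'(y) = 6y. Integrate: h(y) = 3y^2.
So F(x,y) = 2x^4y^3 + 3y^2 - 3x - 2x^4.
General solution: 2x^4y^3 + 3y^2 - 3x - 2x^4 = C.


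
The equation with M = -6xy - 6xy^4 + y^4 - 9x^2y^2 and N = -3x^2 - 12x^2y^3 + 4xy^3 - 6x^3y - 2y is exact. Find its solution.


Check exactness: ∂M/∂y = -6x - 24xy^3 + 4y^3 - 18x^2y and ∂N/∂x = -6x - 24xy^3 + 4y^3 - 18x^2y; equal, so the equation is exact.
Integrate M with respect to x (treating y as constant): ∫M dx = -3x^2y - 3x^2y^4 + xy^4 - 3x^3y^2 + h(y).
Differentiate w.r.t. y and set equal to N: the x-dependent terms already match, leaving h'(y) = -2y. Integrate: h(y) = -y^2.
So F(x,y) = -3x^2y - 3x^2y^4 + xy^4 - 3x^3y^2 - y^2.
General solution: -3x^2y - 3x^2y^4 + xy^4 - 3x^3y^2 - y^2 = C.


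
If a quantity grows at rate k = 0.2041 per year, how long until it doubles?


Exponential growth: P(t) = P₀ e^(0.2041t). Set P(t)/P₀ = 2: e^(0.2041t) = 2.
Solve: t = ln(2)/0.2041 ≈ 3.40 years.


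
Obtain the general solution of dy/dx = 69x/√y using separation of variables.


Separate: √y dy = 69x dx.
Integrate: (2/3)y^(3/2) = (69/2)x² + C.


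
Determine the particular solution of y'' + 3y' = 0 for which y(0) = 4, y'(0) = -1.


Characteristic roots of r² + 3r = 0 are 0, -3.
General solution y = c₁ + c₂ e^(-3x).
Apply y(0) = 4: c₁ + c₂ = 4. Apply y'(0) = -1: 0 c₁ - 3 c₂ = -1.
Solve: c₁ = 11/3, c₂ = 1/3.
Particular solution: y = 11/3 + (1/3)e^(-3x).


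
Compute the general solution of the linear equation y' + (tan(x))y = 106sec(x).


P(x) = tan(x) ⇒ μ = e^(∫tan(x)dx) = sec(x).
(sec(x) y)' = 106sec²(x) ⇒ sec(x) y = 106tan(x) + C.
Multiply by cos(x): y = 106sin(x) + C·cos(x).


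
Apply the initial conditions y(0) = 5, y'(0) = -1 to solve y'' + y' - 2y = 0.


Characteristic roots of r² + r - 2 = 0 are -2, 1.
General solution y = c₁ e^(-2x) + c₂ e^(x).
Apply y(0) = 5: c₁ + c₂ = 5. Apply y'(0) = -1: -2 c₁ + 1 c₂ = -1.
Solve: c₁ = 2, c₂ = 3.
Particular solution: y = 2e^(-2x) + 3e^(x).


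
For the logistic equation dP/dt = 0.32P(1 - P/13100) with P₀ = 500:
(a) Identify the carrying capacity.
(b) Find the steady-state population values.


Logistic ODE dP/dt = 0.32P(1 - P/13100) has equilibria where dP/dt = 0, i.e. P = 0 or P = 13100.
The coefficient (1 - P/K) = 0 when P = K, identifying K = 13100 as the carrying capacity.
(a) K = 13100; (b) equilibria P = 0 and P = 13100.


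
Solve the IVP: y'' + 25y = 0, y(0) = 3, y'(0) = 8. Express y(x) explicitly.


Characteristic roots of r² + 25 = 0 are ±5i, so y = C₁cos(5x) + C₂sin(5x).
Apply y(0) = 3: C₁ = 3. Differentiate and apply y'(0) = 8: 5·C₂ = 8, so C₂ = 8/5.
Particular solution: y = 3cos(5x) + (8/5)sin(5x).


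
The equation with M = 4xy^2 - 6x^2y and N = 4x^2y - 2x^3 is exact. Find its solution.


Check exactness: ∂M/∂y = 8xy - 6x^2 and ∂N/∂x = 8xy - 6x^2; equal, so the equation is exact.
Integrate M with respect to x (treating y as constant): ∫M dx = 2x^2y^2 - 2x^3y + h(y).
Differentiate w.r.t. y and set equal to N: all terms match, so h'(y) = 0 and h is a constant absorbed into C.
General solution: 2x^2y^2 - 2x^3y = C.


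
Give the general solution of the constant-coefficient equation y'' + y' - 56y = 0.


Characteristic equation: r² + r - 56 = 0.
Factor: (r - 7)(r + 8) = 0 ⇒ r = 7, -8 (distinct real).
General solution: y = C₁e^(7x) + C₂e^(-8x).


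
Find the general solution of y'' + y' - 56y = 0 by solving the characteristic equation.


Characteristic equation: r² + r - 56 = 0.
Factor: (r + 8)(r - 7) = 0 ⇒ r = -8, 7 (distinct real).
General solution: y = C₁e^(-8x) + C₂e^(7x).


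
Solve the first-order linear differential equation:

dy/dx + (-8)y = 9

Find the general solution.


P(x) = -8 ⇒ μ = e^(-8x).
(μ y)' = 9e^(-8x) ⇒ μ y = -(9/8)e^(-8x) + C.
Divide by μ: y = -9/8 + Ce^(8x).


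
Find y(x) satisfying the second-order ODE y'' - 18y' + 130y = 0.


Characteristic equation: r² - 18r + 130 = 0.
Discriminant is negative; roots r = 9 ± 7i (complex conjugate pair).
General solution uses e^(α x)(C₁ cos(β x) + C₂ sin(β x)): y = e^(9x)(C₁cos(7x) + C₂sin(7x)).


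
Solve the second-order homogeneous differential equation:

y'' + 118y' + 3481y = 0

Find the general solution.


Characteristic equation: r² + 118r + 3481 = 0, i.e. (r + 59)² = 0.
Repeated root r = -59; include an x factor for the second linearly independent solution.
General solution: y = (C₁ + C₂x)e^(-59x).


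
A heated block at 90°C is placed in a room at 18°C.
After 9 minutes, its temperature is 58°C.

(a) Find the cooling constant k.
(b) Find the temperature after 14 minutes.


Newton's law: T(t) = T_a + (T₀ - T_a)e^(-kt).
(a) Use T(9) = 58: (58 - 18)/(90 - 18) = e^(-k·9), so k = -ln(0.556)/9 ≈ 0.0653.
(b) Apply k to t = 14: T(14) = 18 + (72)e^(-0.914) ≈ 46.9°C.


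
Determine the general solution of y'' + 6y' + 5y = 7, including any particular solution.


Characteristic roots of r² + 6r + 5 = 0 are -5, -1.
y_h = C₁e^(-5x) + C₂e^(-x).
Constant forcing; try y_p = A. Then 5A = 7 ⇒ A = 7/5.
General solution: y = C₁e^(-5x) + C₂e^(-x) + 7/5.


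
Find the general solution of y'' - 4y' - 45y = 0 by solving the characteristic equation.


Characteristic equation: r² - 4r - 45 = 0.
Factor: (r + 5)(r - 9) = 0 ⇒ r = -5, 9 (distinct real).
General solution: y = C₁e^(-5x) + C₂e^(9x).


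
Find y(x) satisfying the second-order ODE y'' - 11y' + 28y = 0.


Characteristic equation: r² - 11r + 28 = 0.
Factor: (r - 4)(r - 7) = 0 ⇒ r = 4, 7 (distinct real).
General solution: y = C₁e^(4x) + C₂e^(7x).


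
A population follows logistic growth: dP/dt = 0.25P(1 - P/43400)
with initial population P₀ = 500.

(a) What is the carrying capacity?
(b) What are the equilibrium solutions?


Logistic ODE dP/dt = 0.25P(1 - P/43400) has equilibria where dP/dt = 0, i.e. P = 0 or P = 43400.
The coefficient (1 - P/K) = 0 when P = K, identifying K = 43400 as the carrying capacity.
(a) K = 43400; (b) equilibria P = 0 and P = 43400.


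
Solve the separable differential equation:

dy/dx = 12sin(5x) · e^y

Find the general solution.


Separate: e^(-y) dy = 12sin(5x) dx.
Integrate: -e^(-y) = -(12/5)cos(5x) + C₀.
Rearrange: e^(-y) = (12/5)cos(5x) + C.


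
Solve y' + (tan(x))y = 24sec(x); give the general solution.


P(x) = tan(x) ⇒ μ = e^(∫tan(x)dx) = sec(x).
(sec(x) y)' = 24sec²(x) ⇒ sec(x) y = 24tan(x) + C.
Multiply by cos(x): y = 24sin(x) + C·cos(x).


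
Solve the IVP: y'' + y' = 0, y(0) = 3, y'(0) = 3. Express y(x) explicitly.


Characteristic roots of r² + r = 0 are -1, 0.
General solution y = c₁ e^(-x) + c₂.
Apply y(0) = 3: c₁ + c₂ = 3. Apply y'(0) = 3: -1 c₁ + 0 c₂ = 3.
Solve: c₁ = -3, c₂ = 6.
Particular solution: y = -3e^(-x) + 6.


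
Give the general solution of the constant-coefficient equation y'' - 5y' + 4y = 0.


Characteristic equation: r² - 5r + 4 = 0.
Factor: (r - 4)(r - 1) = 0 ⇒ r = 4, 1 (distinct real).
General solution: y = C₁e^(4x) + C₂e^(x).


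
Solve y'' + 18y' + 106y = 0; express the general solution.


Characteristic equation: r² + 18r + 106 = 0.
Discriminant is negative; roots r = -9 ± 5i (complex conjugate pair).
General solution uses e^(α x)(C₁ cos(β x) + C₂ sin(β x)): y = e^(-9x)(C₁cos(5x) + C₂sin(5x)).


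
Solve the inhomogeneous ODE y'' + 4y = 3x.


Homogeneous: r² + 4 = 0 ⇒ r = ±2i, y_h = C₁cos(2x) + C₂sin(2x).
Polynomial forcing; try y_p = Ax + B. Then y_p'' + 4 y_p = 4(Ax + B) = 3x, so B = 0 and A = 3/4.
General solution: y = C₁cos(2x) + C₂sin(2x) + (3/4)x.


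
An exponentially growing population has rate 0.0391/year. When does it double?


Exponential growth: P(t) = P₀ e^(0.0391t). Set P(t)/P₀ = 2: e^(0.0391t) = 2.
Solve: t = ln(2)/0.0391 ≈ 17.73 years.


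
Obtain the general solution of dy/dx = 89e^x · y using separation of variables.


Separate variables: dy/y = 89e^x dx.
Integrate: ln|y| = 89e^x + C₀.
Exponentiate: y = Ce^(89e^x).


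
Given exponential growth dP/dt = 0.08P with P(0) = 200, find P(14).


The ODE dP/dt = 0.08P has solution P(t) = P(0)e^(0.08t).
Substitute P(0) = 200 and t = 14: P(14) = 200 e^(1.12) ≈ 613.


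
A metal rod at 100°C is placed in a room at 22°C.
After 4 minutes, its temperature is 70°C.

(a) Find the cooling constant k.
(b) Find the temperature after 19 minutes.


Newton's law: T(t) = T_a + (T₀ - T_a)e^(-kt).
(a) Use T(4) = 70: (70 - 22)/(100 - 22) = e^(-k·4), so k = -ln(0.615)/4 ≈ 0.1214.
(b) Apply k to t = 19: T(19) = 22 + (78)e^(-2.306) ≈ 29.8°C.


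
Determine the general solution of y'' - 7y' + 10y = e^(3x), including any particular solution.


Characteristic roots of r² - 7r + 10 = 0 are 5, 2.
y_h = C₁e^(5x) + C₂e^(2x).
Forcing exponent 3 is not a characteristic root; try y_p = Ae^(3x).
Substitute: A·(9 + (-7)·3 + (10)) = A·-2 = 1, so A = -1/2.
General solution: y = C₁e^(5x) + C₂e^(2x) - (1/2)e^(3x).


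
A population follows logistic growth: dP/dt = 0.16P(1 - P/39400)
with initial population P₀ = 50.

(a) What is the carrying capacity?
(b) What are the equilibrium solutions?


Logistic ODE dP/dt = 0.16P(1 - P/39400) has equilibria where dP/dt = 0, i.e. P = 0 or P = 39400.
The coefficient (1 - P/K) = 0 when P = K, identifying K = 39400 as the carrying capacity.
(a) K = 39400; (b) equilibria P = 0 and P = 39400.


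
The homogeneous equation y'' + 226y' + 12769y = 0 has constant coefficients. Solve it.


Characteristic equation: r² + 226r + 12769 = 0, i.e. (r + 113)² = 0.
Repeated root r = -113; include an x factor for the second linearly independent solution.
General solution: y = (C₁ + C₂x)e^(-113x).


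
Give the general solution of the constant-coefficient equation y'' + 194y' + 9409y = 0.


Characteristic equation: r² + 194r + 9409 = 0, i.e. (r + 97)² = 0.
Repeated root r = -97; include an x factor for the second linearly independent solution.
General solution: y = (C₁ + C₂x)e^(-97x).


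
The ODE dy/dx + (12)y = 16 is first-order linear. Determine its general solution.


P(x) = 12, Q(x) = 16; integrating factor μ = e^(12x).
(μ y)' = 16e^(12x) ⇒ μ y = (4/3)e^(12x) + C.
Divide by μ: y = 4/3 + Ce^(-12x).


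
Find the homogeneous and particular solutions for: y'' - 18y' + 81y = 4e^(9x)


Characteristic polynomial (r - 9)² = 0; repeated root r = 9.
y_h = (C₁ + C₂x)e^(9x). Forcing matches the repeated root (resonance), so try y_p = Ax² e^(9x).
Substitute and solve for A: 2A = 4, so A = 2.
General solution: y = (C₁ + C₂x + 2x²)e^(9x).


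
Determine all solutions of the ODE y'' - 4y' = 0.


Characteristic equation: r² - 4r = 0.
Factor: (r - 0)(r - 4) = 0 ⇒ r = 0, 4 (distinct real).
General solution: y = C₁ + C₂e^(4x).


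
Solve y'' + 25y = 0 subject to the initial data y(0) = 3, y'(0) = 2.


Characteristic roots of r² + 25 = 0 are ±5i, so y = C₁cos(5x) + C₂sin(5x).
Apply y(0) = 3: C₁ = 3. Differentiate and apply y'(0) = 2: 5·C₂ = 2, so C₂ = 2/5.
Particular solution: y = 3cos(5x) + (2/5)sin(5x).


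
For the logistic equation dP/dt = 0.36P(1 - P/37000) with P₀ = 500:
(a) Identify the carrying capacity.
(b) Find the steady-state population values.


Logistic ODE dP/dt = 0.36P(1 - P/37000) has equilibria where dP/dt = 0, i.e. P = 0 or P = 37000.
The coefficient (1 - P/K) = 0 when P = K, identifying K = 37000 as the carrying capacity.
(a) K = 37000; (b) equilibria P = 0 and P = 37000.


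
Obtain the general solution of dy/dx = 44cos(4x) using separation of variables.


g(y) = 1, so integrate directly: y = ∫ 44cos(4x) dx = 11sin(4x) + C.


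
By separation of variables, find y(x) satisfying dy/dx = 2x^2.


Integrate both sides with respect to x: y = ∫ 2x^2 dx = (2/3)x^3 + C.


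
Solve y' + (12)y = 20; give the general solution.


P(x) = 12, Q(x) = 20; integrating factor μ = e^(12x).
(μ y)' = 20e^(12x) ⇒ μ y = (5/3)e^(12x) + C.
Divide by μ: y = 5/3 + Ce^(-12x).


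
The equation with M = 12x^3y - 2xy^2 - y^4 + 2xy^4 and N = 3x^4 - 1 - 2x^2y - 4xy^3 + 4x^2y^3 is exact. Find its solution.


Check exactness: ∂M/∂y = 12x^3 - 4xy - 4y^3 + 8xy^3 and ∂N/∂x = 12x^3 - 4xy - 4y^3 + 8xy^3; equal, so the equation is exact.
Integrate M with respect to x (treating y as constant): ∫M dx = 3x^4y - x^2y^2 - xy^4 + x^2y^4 + h(y).
Differentiate w.r.t. y and set equal to N: the x-dependent terms already match, leaving h'(y) = -1. Integrate: h(y) = -y.
So F(x,y) = 3x^4y - y - x^2y^2 - xy^4 + x^2y^4.
General solution: 3x^4y - y - x^2y^2 - xy^4 + x^2y^4 = C.


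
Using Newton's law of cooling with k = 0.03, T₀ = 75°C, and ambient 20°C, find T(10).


Newton's law: dT/dt = -k(T - T_a) has solution T(t) = T_a + (T₀ - T_a)e^(-kt).
Plug in T_a = 20, T₀ = 75, k = 0.03, t = 10: T(10) = 20 + (55)e^(-0.30) ≈ 60.7°C.


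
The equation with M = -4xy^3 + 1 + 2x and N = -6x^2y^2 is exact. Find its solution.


Check exactness: ∂M/∂y = -12xy^2 and ∂N/∂x = -12xy^2; equal, so the equation is exact.
Integrate M with respect to x (treating y as constant): ∫M dx = -2x^2y^3 + x + x^2 + h(y).
Differentiate w.r.t. y and set equal to N: all terms match, so h'(y) = 0 and h is a constant absorbed into C.
General solution: -2x^2y^3 + x + x^2 = C.


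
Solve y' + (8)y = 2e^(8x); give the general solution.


P(x) = 8 ⇒ μ = e^(8x).
(μ y)' = 2e^(16x) ⇒ μ y = (2/16)e^(16x) + C.
Divide by μ: y = (1/8)e^(8x) + Ce^(-8x).


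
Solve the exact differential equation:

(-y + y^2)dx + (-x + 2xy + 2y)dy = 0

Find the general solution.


Check exactness: ∂M/∂y = -1 + 2y and ∂N/∂x = -1 + 2y; equal, so the equation is exact.
Integrate M with respect to x (treating y as constant): ∫M dx = -xy + xy^2 + h(y).
Differentiate w.r.t. y and set equal to N: the x-dependent terms already match, leaving h'(y) = 2y. Integrate: h(y) = y^2.
So F(x,y) = -xy + xy^2 + y^2.
General solution: -xy + xy^2 + y^2 = C.


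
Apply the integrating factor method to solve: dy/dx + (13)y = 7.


P(x) = 13, Q(x) = 7; integrating factor μ = e^(13x).
(μ y)' = 7e^(13x) ⇒ μ y = (7/13)e^(13x) + C.
Divide by μ: y = 7/13 + Ce^(-13x).


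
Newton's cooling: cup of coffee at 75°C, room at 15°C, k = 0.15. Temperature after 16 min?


Newton's law: dT/dt = -k(T - T_a) has solution T(t) = T_a + (T₀ - T_a)e^(-kt).
Plug in T_a = 15, T₀ = 75, k = 0.15, t = 16: T(16) = 15 + (60)e^(-2.40) ≈ 20.4°C.


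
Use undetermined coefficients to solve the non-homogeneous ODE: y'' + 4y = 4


Homogeneous part: r² + 4 = 0 ⇒ r = ±2i, so y_h = C₁cos(2x) + C₂sin(2x).
Try constant y_p = A; plug in: 4A = 4 ⇒ A = 1.
General solution: y = C₁cos(2x) + C₂sin(2x) + 1.


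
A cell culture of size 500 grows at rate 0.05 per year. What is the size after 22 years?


The ODE dP/dt = 0.05P has solution P(t) = P(0)e^(0.05t).
Substitute P(0) = 500 and t = 22: P(22) = 500 e^(1.10) ≈ 1502.


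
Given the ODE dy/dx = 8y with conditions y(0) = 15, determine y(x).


General solution of y' = 8y is y = Ce^(8x).
Apply y(0) = 15: C = 15.
Particular solution: y = 15e^(8x).


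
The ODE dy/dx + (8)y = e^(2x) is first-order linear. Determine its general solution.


P(x) = 8 ⇒ μ = e^(8x).
(μ y)' = e^(10x) ⇒ μ y = e^(10x)/10 + C.
Divide by μ: y = (1/10)e^(2x) + Ce^(-8x).


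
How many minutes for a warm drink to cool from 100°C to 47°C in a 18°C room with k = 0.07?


From T(t) = T_a + (T₀ - T_a)e^(-kt), set T(t) = 47:
(47 - 18) / (100 - 18) = e^(-0.07t), so t = -ln(0.354)/0.07 ≈ 14.8 minutes.


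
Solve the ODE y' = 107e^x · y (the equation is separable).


Separate variables: dy/y = 107e^x dx.
Integrate: ln|y| = 107e^x + C₀.
Exponentiate: y = Ce^(107e^x).


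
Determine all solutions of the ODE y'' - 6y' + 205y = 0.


Characteristic equation: r² - 6r + 205 = 0.
Discriminant is negative; roots r = 3 ± 14i (complex conjugate pair).
General solution uses e^(α x)(C₁ cos(β x) + C₂ sin(β x)): y = e^(3x)(C₁cos(14x) + C₂sin(14x)).


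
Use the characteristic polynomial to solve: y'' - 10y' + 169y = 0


Characteristic equation: r² - 10r + 169 = 0.
Discriminant is negative; roots r = 5 ± 12i (complex conjugate pair).
General solution uses e^(α x)(C₁ cos(β x) + C₂ sin(β x)): y = e^(5x)(C₁cos(12x) + C₂sin(12x)).


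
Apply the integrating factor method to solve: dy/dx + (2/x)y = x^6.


P(x) = 2/x ⇒ μ = x^2.
(x^2 y)' = x^8 ⇒ x^2 y = x^9/(9) + C.
Solve for y: y = (1/9)x^7 + C/x^2.


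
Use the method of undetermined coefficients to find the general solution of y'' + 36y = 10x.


Homogeneous: r² + 36 = 0 ⇒ r = ±6i, y_h = C₁cos(6x) + C₂sin(6x).
Polynomial forcing; try y_p = Ax + B. Then y_p'' + 36 y_p = 36(Ax + B) = 10x, so B = 0 and A = 5/18.
General solution: y = C₁cos(6x) + C₂sin(6x) + (5/18)x.


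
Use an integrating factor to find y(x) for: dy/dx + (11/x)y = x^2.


P(x) = 11/x ⇒ μ = x^11.
(x^11 y)' = x^13 ⇒ x^11 y = x^14/(14) + C.
Solve for y: y = (1/14)x^3 + C/x^11.


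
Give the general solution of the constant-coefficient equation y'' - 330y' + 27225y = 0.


Characteristic equation: r² - 330r + 27225 = 0, i.e. (r - 165)² = 0.
Repeated root r = 165; include an x factor for the second linearly independent solution.
General solution: y = (C₁ + C₂x)e^(165x).


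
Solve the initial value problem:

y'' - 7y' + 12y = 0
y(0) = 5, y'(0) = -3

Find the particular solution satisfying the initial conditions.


Characteristic roots of r² - 7r + 12 = 0 are 3, 4.
General solution y = c₁ e^(3x) + c₂ e^(4x).
Apply y(0) = 5: c₁ + c₂ = 5. Apply y'(0) = -3: 3 c₁ + 4 c₂ = -3.
Solve: c₁ = 23, c₂ = -18.
Particular solution: y = 23e^(3x) - 18e^(4x).


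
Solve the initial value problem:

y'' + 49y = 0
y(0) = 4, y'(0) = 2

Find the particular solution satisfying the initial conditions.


Characteristic roots of r² + 49 = 0 are ±7i, so y = C₁cos(7x) + C₂sin(7x).
Apply y(0) = 4: C₁ = 4. Differentiate and apply y'(0) = 2: 7·C₂ = 2, so C₂ = 2/7.
Particular solution: y = 4cos(7x) + (2/7)sin(7x).


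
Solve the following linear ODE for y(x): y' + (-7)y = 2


P(x) = -7 ⇒ μ = e^(-7x).
(μ y)' = 2e^(-7x) ⇒ μ y = -(2/7)e^(-7x) + C.
Divide by μ: y = -2/7 + Ce^(7x).


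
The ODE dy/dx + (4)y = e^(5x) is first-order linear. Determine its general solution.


P(x) = 4 ⇒ μ = e^(4x).
(μ y)' = e^(9x) ⇒ μ y = e^(9x)/9 + C.
Divide by μ: y = (1/9)e^(5x) + Ce^(-4x).


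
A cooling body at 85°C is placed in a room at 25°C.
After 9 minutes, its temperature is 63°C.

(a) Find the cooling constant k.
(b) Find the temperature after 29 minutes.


Newton's law: T(t) = T_a + (T₀ - T_a)e^(-kt).
(a) Use T(9) = 63: (63 - 25)/(85 - 25) = e^(-k·9), so k = -ln(0.633)/9 ≈ 0.0508.
(b) Apply k to t = 29: T(29) = 25 + (60)e^(-1.472) ≈ 38.8°C.


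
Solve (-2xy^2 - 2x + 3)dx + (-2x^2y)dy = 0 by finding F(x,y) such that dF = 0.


Check exactness: ∂M/∂y = -4xy and ∂N/∂x = -4xy; equal, so the equation is exact.
Integrate M with respect to x (treating y as constant): ∫M dx = -x^2y^2 - x^2 + 3x + h(y).
Differentiate w.r.t. y and set equal to N: all terms match, so h'(y) = 0 and h is a constant absorbed into C.
General solution: -x^2y^2 - x^2 + 3x = C.


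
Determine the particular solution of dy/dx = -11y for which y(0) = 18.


General solution of y' = -11y is y = Ce^(-11x).
Apply y(0) = 18: C = 18.
Particular solution: y = 18e^(-11x).


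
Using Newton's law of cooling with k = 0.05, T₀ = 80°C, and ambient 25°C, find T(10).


Newton's law: dT/dt = -k(T - T_a) has solution T(t) = T_a + (T₀ - T_a)e^(-kt).
Plug in T_a = 25, T₀ = 80, k = 0.05, t = 10: T(10) = 25 + (55)e^(-0.50) ≈ 58.4°C.


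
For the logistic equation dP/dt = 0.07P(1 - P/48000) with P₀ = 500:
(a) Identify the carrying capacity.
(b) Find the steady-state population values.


Logistic ODE dP/dt = 0.07P(1 - P/48000) has equilibria where dP/dt = 0, i.e. P = 0 or P = 48000.
The coefficient (1 - P/K) = 0 when P = K, identifying K = 48000 as the carrying capacity.
(a) K = 48000; (b) equilibria P = 0 and P = 48000.


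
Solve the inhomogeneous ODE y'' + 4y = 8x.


Homogeneous: r² + 4 = 0 ⇒ r = ±2i, y_h = C₁cos(2x) + C₂sin(2x).
Polynomial forcing; try y_p = Ax + B. Then y_p'' + 4 y_p = 4(Ax + B) = 8x, so B = 0 and A = 2.
General solution: y = C₁cos(2x) + C₂sin(2x) + 2x.


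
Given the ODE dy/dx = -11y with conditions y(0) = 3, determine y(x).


General solution of y' = -11y is y = Ce^(-11x).
Apply y(0) = 3: C = 3.
Particular solution: y = 3e^(-11x).


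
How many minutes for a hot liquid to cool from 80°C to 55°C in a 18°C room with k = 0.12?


From T(t) = T_a + (T₀ - T_a)e^(-kt), set T(t) = 55:
(55 - 18) / (80 - 18) = e^(-0.12t), so t = -ln(0.597)/0.12 ≈ 4.3 minutes.


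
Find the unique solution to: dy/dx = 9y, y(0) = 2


General solution of y' = 9y is y = Ce^(9x).
Apply y(0) = 2: C = 2.
Particular solution: y = 2e^(9x).


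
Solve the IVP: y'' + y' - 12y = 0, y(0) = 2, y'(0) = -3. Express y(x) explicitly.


Characteristic roots of r² + r - 12 = 0 are -4, 3.
General solution y = c₁ e^(-4x) + c₂ e^(3x).
Apply y(0) = 2: c₁ + c₂ = 2. Apply y'(0) = -3: -4 c₁ + 3 c₂ = -3.
Solve: c₁ = 9/7, c₂ = 5/7.
Particular solution: y = (9/7)e^(-4x) + (5/7)e^(3x).


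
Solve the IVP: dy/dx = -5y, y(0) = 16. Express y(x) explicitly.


General solution of y' = -5y is y = Ce^(-5x).
Apply y(0) = 16: C = 16.
Particular solution: y = 16e^(-5x).


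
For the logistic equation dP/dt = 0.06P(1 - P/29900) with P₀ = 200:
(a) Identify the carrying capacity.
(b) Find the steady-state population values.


Logistic ODE dP/dt = 0.06P(1 - P/29900) has equilibria where dP/dt = 0, i.e. P = 0 or P = 29900.
The coefficient (1 - P/K) = 0 when P = K, identifying K = 29900 as the carrying capacity.
(a) K = 29900; (b) equilibria P = 0 and P = 29900.


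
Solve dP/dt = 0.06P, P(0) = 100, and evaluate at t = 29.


The ODE dP/dt = 0.06P has solution P(t) = P(0)e^(0.06t).
Substitute P(0) = 100 and t = 29: P(29) = 100 e^(1.74) ≈ 570.


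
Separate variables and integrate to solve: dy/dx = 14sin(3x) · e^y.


Separate: e^(-y) dy = 14sin(3x) dx.
Integrate: -e^(-y) = -(14/3)cos(3x) + C₀.
Rearrange: e^(-y) = (14/3)cos(3x) + C.


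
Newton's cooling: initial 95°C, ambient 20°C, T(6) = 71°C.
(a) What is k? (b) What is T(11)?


Newton's law: T(t) = T_a + (T₀ - T_a)e^(-kt).
(a) Use T(6) = 71: (71 - 20)/(95 - 20) = e^(-k·6), so k = -ln(0.680)/6 ≈ 0.0643.
(b) Apply k to t = 11: T(11) = 20 + (75)e^(-0.707) ≈ 57.0°C.


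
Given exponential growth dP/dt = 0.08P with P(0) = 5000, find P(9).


The ODE dP/dt = 0.08P has solution P(t) = P(0)e^(0.08t).
Substitute P(0) = 5000 and t = 9: P(9) = 5000 e^(0.72) ≈ 10272.


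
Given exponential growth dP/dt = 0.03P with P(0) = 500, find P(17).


The ODE dP/dt = 0.03P has solution P(t) = P(0)e^(0.03t).
Substitute P(0) = 500 and t = 17: P(17) = 500 e^(0.51) ≈ 833.


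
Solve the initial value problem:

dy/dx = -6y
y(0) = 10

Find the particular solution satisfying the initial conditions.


General solution of y' = -6y is y = Ce^(-6x).
Apply y(0) = 10: C = 10.
Particular solution: y = 10e^(-6x).


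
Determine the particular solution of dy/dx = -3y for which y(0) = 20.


General solution of y' = -3y is y = Ce^(-3x).
Apply y(0) = 20: C = 20.
Particular solution: y = 20e^(-3x).


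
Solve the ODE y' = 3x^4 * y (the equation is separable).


Separate variables: dy/y = 3x^4 dx.
Integrate: ln|y| = (3/5)x^5 + C₀.
Exponentiate: y = Ce^((3/5)x^5).


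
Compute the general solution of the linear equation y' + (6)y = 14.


P(x) = 6, Q(x) = 14; integrating factor μ = e^(6x).
(μ y)' = 14e^(6x) ⇒ μ y = (7/3)e^(6x) + C.
Divide by μ: y = 7/3 + Ce^(-6x).


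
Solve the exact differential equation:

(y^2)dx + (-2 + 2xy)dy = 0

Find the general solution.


Check exactness: ∂M/∂y = 2y and ∂N/∂x = 2y; equal, so the equation is exact.
Integrate M with respect to x (treating y as constant): ∫M dx = xy^2 + h(y).
Differentiate w.r.t. y and set equal to N: the x-dependent terms already match, leaving h'(y) = -2. Integrate: h(y) = -2y.
So F(x,y) = -2y + xy^2.
General solution: -2y + xy^2 = C.


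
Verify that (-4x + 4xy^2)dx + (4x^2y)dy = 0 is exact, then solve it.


Check exactness: ∂M/∂y = 8xy and ∂N/∂x = 8xy; equal, so the equation is exact.
Integrate M with respect to x (treating y as constant): ∫M dx = -2x^2 + 2x^2y^2 + h(y).
Differentiate w.r.t. y and set equal to N: all terms match, so h'(y) = 0 and h is a constant absorbed into C.
General solution: -2x^2 + 2x^2y^2 = C.


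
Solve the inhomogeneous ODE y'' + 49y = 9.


Homogeneous part: r² + 49 = 0 ⇒ r = ±7i, so y_h = C₁cos(7x) + C₂sin(7x).
Try constant y_p = A; plug in: 49A = 9 ⇒ A = 9/49.
General solution: y = C₁cos(7x) + C₂sin(7x) + 9/49.


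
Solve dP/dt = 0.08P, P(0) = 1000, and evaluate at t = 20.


The ODE dP/dt = 0.08P has solution P(t) = P(0)e^(0.08t).
Substitute P(0) = 1000 and t = 20: P(20) = 1000 e^(1.60) ≈ 4953.


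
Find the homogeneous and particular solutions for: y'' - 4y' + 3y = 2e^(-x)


Characteristic roots of r² - 4r + 3 = 0 are 1, 3.
y_h = C₁e^(x) + C₂e^(3x).
Forcing exponent -1 is not a characteristic root; try y_p = Ae^(-x).
Substitute: A·(1 + (-4)·-1 + (3)) = A·8 = 2, so A = 1/4.
General solution: y = C₁e^(x) + C₂e^(3x) + (1/4)e^(-x).


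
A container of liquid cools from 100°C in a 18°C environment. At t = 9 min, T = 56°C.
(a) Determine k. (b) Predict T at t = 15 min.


Newton's law: T(t) = T_a + (T₀ - T_a)e^(-kt).
(a) Use T(9) = 56: (56 - 18)/(100 - 18) = e^(-k·9), so k = -ln(0.463)/9 ≈ 0.0855.
(b) Apply k to t = 15: T(15) = 18 + (82)e^(-1.282) ≈ 40.8°C.


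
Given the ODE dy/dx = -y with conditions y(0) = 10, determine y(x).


General solution of y' = -y is y = Ce^(-x).
Apply y(0) = 10: C = 10.
Particular solution: y = 10e^(-x).


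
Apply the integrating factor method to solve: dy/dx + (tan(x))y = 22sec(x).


P(x) = tan(x) ⇒ μ = e^(∫tan(x)dx) = sec(x).
(sec(x) y)' = 22sec²(x) ⇒ sec(x) y = 22tan(x) + C.
Multiply by cos(x): y = 22sin(x) + C·cos(x).


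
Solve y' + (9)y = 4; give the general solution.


P(x) = 9, Q(x) = 4; integrating factor μ = e^(9x).
(μ y)' = 4e^(9x) ⇒ μ y = (4/9)e^(9x) + C.
Divide by μ: y = 4/9 + Ce^(-9x).


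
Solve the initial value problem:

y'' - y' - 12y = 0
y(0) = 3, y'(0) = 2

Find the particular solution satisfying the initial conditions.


Characteristic roots of r² - r - 12 = 0 are -3, 4.
General solution y = c₁ e^(-3x) + c₂ e^(4x).
Apply y(0) = 3: c₁ + c₂ = 3. Apply y'(0) = 2: -3 c₁ + 4 c₂ = 2.
Solve: c₁ = 10/7, c₂ = 11/7.
Particular solution: y = (10/7)e^(-3x) + (11/7)e^(4x).


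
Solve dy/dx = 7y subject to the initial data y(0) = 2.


General solution of y' = 7y is y = Ce^(7x).
Apply y(0) = 2: C = 2.
Particular solution: y = 2e^(7x).


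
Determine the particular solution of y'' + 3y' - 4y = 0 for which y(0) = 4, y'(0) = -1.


Characteristic roots of r² + 3r - 4 = 0 are 1, -4.
General solution y = c₁ e^(x) + c₂ e^(-4x).
Apply y(0) = 4: c₁ + c₂ = 4. Apply y'(0) = -1: 1 c₁ - 4 c₂ = -1.
Solve: c₁ = 3, c₂ = 1.
Particular solution: y = 3e^(x) + e^(-4x).


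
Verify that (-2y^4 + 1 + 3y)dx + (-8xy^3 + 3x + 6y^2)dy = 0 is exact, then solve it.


Check exactness: ∂M/∂y = -8y^3 + 3 and ∂N/∂x = -8y^3 + 3; equal, so the equation is exact.
Integrate M with respect to x (treating y as constant): ∫M dx = -2xy^4 + x + 3xy + h(y).
Differentiate w.r.t. y and set equal to N: the x-dependent terms already match, leaving h'(y) = 6y^2. Integrate: h(y) = 2y^3.
So F(x,y) = -2xy^4 + x + 3xy + 2y^3.
General solution: -2xy^4 + x + 3xy + 2y^3 = C.


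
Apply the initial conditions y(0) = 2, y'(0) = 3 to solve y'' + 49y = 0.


Characteristic roots of r² + 49 = 0 are ±7i, so y = C₁cos(7x) + C₂sin(7x).
Apply y(0) = 2: C₁ = 2. Differentiate and apply y'(0) = 3: 7·C₂ = 3, so C₂ = 3/7.
Particular solution: y = 2cos(7x) + (3/7)sin(7x).


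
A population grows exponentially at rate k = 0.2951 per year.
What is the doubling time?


Exponential growth: P(t) = P₀ e^(0.2951t). Set P(t)/P₀ = 2: e^(0.2951t) = 2.
Solve: t = ln(2)/0.2951 ≈ 2.35 years.


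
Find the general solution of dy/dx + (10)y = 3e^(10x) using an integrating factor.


P(x) = 10 ⇒ μ = e^(10x).
(μ y)' = 3e^(20x) ⇒ μ y = (3/20)e^(20x) + C.
Divide by μ: y = (3/20)e^(10x) + Ce^(-10x).


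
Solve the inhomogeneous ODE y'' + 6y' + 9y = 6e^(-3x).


Characteristic polynomial (r + 3)² = 0; repeated root r = -3.
y_h = (C₁ + C₂x)e^(-3x). Forcing matches the repeated root (resonance), so try y_p = Ax² e^(-3x).
Substitute and solve for A: 2A = 6, so A = 3.
General solution: y = (C₁ + C₂x + 3x²)e^(-3x).


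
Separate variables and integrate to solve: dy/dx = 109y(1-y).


Separate: dy/[y(1-y)] = 109 dx.
Partial fractions: 1/[y(1-y)] = 1/y + 1/(1-y).
Integrate: ln|y/(1-y)| = 109x + C₀.
Solve for y: y = 1/(1 + Ce^(-109x)).


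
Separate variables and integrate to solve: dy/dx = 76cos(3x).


g(y) = 1, so integrate directly: y = ∫ 76cos(3x) dx = (76/3)sin(3x) + C.


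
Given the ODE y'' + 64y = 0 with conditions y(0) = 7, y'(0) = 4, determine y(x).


Characteristic roots of r² + 64 = 0 are ±8i, so y = C₁cos(8x) + C₂sin(8x).
Apply y(0) = 7: C₁ = 7. Differentiate and apply y'(0) = 4: 8·C₂ = 4, so C₂ = 1/2.
Particular solution: y = 7cos(8x) + (1/2)sin(8x).


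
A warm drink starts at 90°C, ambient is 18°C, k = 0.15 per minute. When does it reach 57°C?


From T(t) = T_a + (T₀ - T_a)e^(-kt), set T(t) = 57:
(57 - 18) / (90 - 18) = e^(-0.15t), so t = -ln(0.542)/0.15 ≈ 4.1 minutes.


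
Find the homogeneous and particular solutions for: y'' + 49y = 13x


Homogeneous: r² + 49 = 0 ⇒ r = ±7i, y_h = C₁cos(7x) + C₂sin(7x).
Polynomial forcing; try y_p = Ax + B. Then y_p'' + 49 y_p = 49(Ax + B) = 13x, so B = 0 and A = 13/49.
General solution: y = C₁cos(7x) + C₂sin(7x) + (13/49)x.


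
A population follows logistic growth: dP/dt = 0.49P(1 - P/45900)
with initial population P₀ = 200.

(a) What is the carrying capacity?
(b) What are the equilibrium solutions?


Logistic ODE dP/dt = 0.49P(1 - P/45900) has equilibria where dP/dt = 0, i.e. P = 0 or P = 45900.
The coefficient (1 - P/K) = 0 when P = K, identifying K = 45900 as the carrying capacity.
(a) K = 45900; (b) equilibria P = 0 and P = 45900.


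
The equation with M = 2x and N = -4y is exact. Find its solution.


Check exactness: ∂M/∂y = 0 and ∂N/∂x = 0; equal, so the equation is exact.
Integrate M with respect to x (treating y as constant): ∫M dx = x^2 + h(y).
Differentiate w.r.t. y and set equal to N: the x-dependent terms already match, leaving h'(y) = -4y. Integrate: h(y) = -2y^2.
So F(x,y) = x^2 - 2y^2.
General solution: x^2 - 2y^2 = C.


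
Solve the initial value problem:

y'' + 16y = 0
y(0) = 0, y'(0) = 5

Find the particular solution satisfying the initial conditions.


Characteristic roots of r² + 16 = 0 are ±4i, so y = C₁cos(4x) + C₂sin(4x).
Apply y(0) = 0: C₁ = 0. Differentiate and apply y'(0) = 5: 4·C₂ = 5, so C₂ = 5/4.
Particular solution: y = (5/4)sin(4x).


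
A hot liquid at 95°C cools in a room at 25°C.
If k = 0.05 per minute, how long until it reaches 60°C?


From T(t) = T_a + (T₀ - T_a)e^(-kt), set T(t) = 60:
(60 - 25) / (95 - 25) = e^(-0.05t), so t = -ln(0.500)/0.05 ≈ 13.9 minutes.


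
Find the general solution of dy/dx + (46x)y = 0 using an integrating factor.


P(x) = 46x ⇒ μ = e^(23x²).
Q(x) = 0 so μ y is constant: y = Ce^(-23x²).


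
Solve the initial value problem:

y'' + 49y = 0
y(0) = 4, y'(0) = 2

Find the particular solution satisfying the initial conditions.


Characteristic roots of r² + 49 = 0 are ±7i, so y = C₁cos(7x) + C₂sin(7x).
Apply y(0) = 4: C₁ = 4. Differentiate and apply y'(0) = 2: 7·C₂ = 2, so C₂ = 2/7.
Particular solution: y = 4cos(7x) + (2/7)sin(7x).


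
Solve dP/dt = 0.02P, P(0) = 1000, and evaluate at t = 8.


The ODE dP/dt = 0.02P has solution P(t) = P(0)e^(0.02t).
Substitute P(0) = 1000 and t = 8: P(8) = 1000 e^(0.16) ≈ 1174.


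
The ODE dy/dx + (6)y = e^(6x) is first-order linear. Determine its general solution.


P(x) = 6 ⇒ μ = e^(6x).
(μ y)' = e^(12x) ⇒ μ y = (1/12)e^(12x) + C.
Divide by μ: y = (1/12)e^(6x) + Ce^(-6x).


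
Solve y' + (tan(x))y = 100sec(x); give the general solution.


P(x) = tan(x) ⇒ μ = e^(∫tan(x)dx) = sec(x).
(sec(x) y)' = 100sec²(x) ⇒ sec(x) y = 100tan(x) + C.
Multiply by cos(x): y = 100sin(x) + C·cos(x).


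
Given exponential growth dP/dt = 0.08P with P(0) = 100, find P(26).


The ODE dP/dt = 0.08P has solution P(t) = P(0)e^(0.08t).
Substitute P(0) = 100 and t = 26: P(26) = 100 e^(2.08) ≈ 800.


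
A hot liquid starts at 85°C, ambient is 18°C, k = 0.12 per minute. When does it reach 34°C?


From T(t) = T_a + (T₀ - T_a)e^(-kt), set T(t) = 34:
(34 - 18) / (85 - 18) = e^(-0.12t), so t = -ln(0.239)/0.12 ≈ 11.9 minutes.


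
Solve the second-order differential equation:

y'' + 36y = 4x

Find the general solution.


Homogeneous: r² + 36 = 0 ⇒ r = ±6i, y_h = C₁cos(6x) + C₂sin(6x).
Polynomial forcing; try y_p = Ax + B. Then y_p'' + 36 y_p = 36(Ax + B) = 4x, so B = 0 and A = 1/9.
General solution: y = C₁cos(6x) + C₂sin(6x) + (1/9)x.
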